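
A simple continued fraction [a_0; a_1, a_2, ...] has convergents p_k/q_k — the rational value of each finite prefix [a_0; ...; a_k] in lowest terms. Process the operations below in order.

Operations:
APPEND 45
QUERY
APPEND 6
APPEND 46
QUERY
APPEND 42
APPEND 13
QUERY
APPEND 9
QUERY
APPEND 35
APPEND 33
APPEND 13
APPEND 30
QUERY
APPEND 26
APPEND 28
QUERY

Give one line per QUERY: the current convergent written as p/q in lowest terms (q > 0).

APPEND 45: p_0 = 45·1 + 0 = 45, q_0 = 45·0 + 1 = 1 → 45/1
APPEND 6: p_1 = 6·45 + 1 = 271, q_1 = 6·1 + 0 = 6 → 271/6
APPEND 46: p_2 = 46·271 + 45 = 12511, q_2 = 46·6 + 1 = 277 → 12511/277
APPEND 42: p_3 = 42·12511 + 271 = 525733, q_3 = 42·277 + 6 = 11640 → 525733/11640
APPEND 13: p_4 = 13·525733 + 12511 = 6847040, q_4 = 13·11640 + 277 = 151597 → 6847040/151597
APPEND 9: p_5 = 9·6847040 + 525733 = 62149093, q_5 = 9·151597 + 11640 = 1376013 → 62149093/1376013
APPEND 35: p_6 = 35·62149093 + 6847040 = 2182065295, q_6 = 35·1376013 + 151597 = 48312052 → 2182065295/48312052
APPEND 33: p_7 = 33·2182065295 + 62149093 = 72070303828, q_7 = 33·48312052 + 1376013 = 1595673729 → 72070303828/1595673729
APPEND 13: p_8 = 13·72070303828 + 2182065295 = 939096015059, q_8 = 13·1595673729 + 48312052 = 20792070529 → 939096015059/20792070529
APPEND 30: p_9 = 30·939096015059 + 72070303828 = 28244950755598, q_9 = 30·20792070529 + 1595673729 = 625357789599 → 28244950755598/625357789599
APPEND 26: p_10 = 26·28244950755598 + 939096015059 = 735307815660607, q_10 = 26·625357789599 + 20792070529 = 16280094600103 → 735307815660607/16280094600103
APPEND 28: p_11 = 28·735307815660607 + 28244950755598 = 20616863789252594, q_11 = 28·16280094600103 + 625357789599 = 456468006592483 → 20616863789252594/456468006592483

45/1
12511/277
6847040/151597
62149093/1376013
28244950755598/625357789599
20616863789252594/456468006592483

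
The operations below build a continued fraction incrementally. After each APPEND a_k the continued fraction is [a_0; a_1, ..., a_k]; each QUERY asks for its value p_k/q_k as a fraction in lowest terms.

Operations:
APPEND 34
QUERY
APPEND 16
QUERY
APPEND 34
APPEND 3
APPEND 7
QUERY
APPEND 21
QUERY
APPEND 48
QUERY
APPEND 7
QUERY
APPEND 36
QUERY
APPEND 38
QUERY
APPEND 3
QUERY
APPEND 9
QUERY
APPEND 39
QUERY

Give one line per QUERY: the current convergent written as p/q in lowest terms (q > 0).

APPEND 34: p_0 = 34·1 + 0 = 34, q_0 = 34·0 + 1 = 1 → 34/1
APPEND 16: p_1 = 16·34 + 1 = 545, q_1 = 16·1 + 0 = 16 → 545/16
APPEND 34: p_2 = 34·545 + 34 = 18564, q_2 = 34·16 + 1 = 545 → 18564/545
APPEND 3: p_3 = 3·18564 + 545 = 56237, q_3 = 3·545 + 16 = 1651 → 56237/1651
APPEND 7: p_4 = 7·56237 + 18564 = 412223, q_4 = 7·1651 + 545 = 12102 → 412223/12102
APPEND 21: p_5 = 21·412223 + 56237 = 8712920, q_5 = 21·12102 + 1651 = 255793 → 8712920/255793
APPEND 48: p_6 = 48·8712920 + 412223 = 418632383, q_6 = 48·255793 + 12102 = 12290166 → 418632383/12290166
APPEND 7: p_7 = 7·418632383 + 8712920 = 2939139601, q_7 = 7·12290166 + 255793 = 86286955 → 2939139601/86286955
APPEND 36: p_8 = 36·2939139601 + 418632383 = 106227658019, q_8 = 36·86286955 + 12290166 = 3118620546 → 106227658019/3118620546
APPEND 38: p_9 = 38·106227658019 + 2939139601 = 4039590144323, q_9 = 38·3118620546 + 86286955 = 118593867703 → 4039590144323/118593867703
APPEND 3: p_10 = 3·4039590144323 + 106227658019 = 12224998090988, q_10 = 3·118593867703 + 3118620546 = 358900223655 → 12224998090988/358900223655
APPEND 9: p_11 = 9·12224998090988 + 4039590144323 = 114064572963215, q_11 = 9·358900223655 + 118593867703 = 3348695880598 → 114064572963215/3348695880598
APPEND 39: p_12 = 39·114064572963215 + 12224998090988 = 4460743343656373, q_12 = 39·3348695880598 + 358900223655 = 130958039566977 → 4460743343656373/130958039566977

34/1
545/16
412223/12102
8712920/255793
418632383/12290166
2939139601/86286955
106227658019/3118620546
4039590144323/118593867703
12224998090988/358900223655
114064572963215/3348695880598
4460743343656373/130958039566977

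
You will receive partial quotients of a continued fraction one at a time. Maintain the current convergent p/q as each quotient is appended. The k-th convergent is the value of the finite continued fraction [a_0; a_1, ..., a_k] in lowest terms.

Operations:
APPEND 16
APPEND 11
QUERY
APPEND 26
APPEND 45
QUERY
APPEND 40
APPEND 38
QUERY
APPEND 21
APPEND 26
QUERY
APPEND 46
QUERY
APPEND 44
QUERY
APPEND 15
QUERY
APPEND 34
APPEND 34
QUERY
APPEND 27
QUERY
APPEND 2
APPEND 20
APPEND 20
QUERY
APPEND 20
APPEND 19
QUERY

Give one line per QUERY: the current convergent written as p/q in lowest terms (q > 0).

APPEND 16: p_0 = 16·1 + 0 = 16, q_0 = 16·0 + 1 = 1 → 16/1
APPEND 11: p_1 = 11·16 + 1 = 177, q_1 = 11·1 + 0 = 11 → 177/11
APPEND 26: p_2 = 26·177 + 16 = 4618, q_2 = 26·11 + 1 = 287 → 4618/287
APPEND 45: p_3 = 45·4618 + 177 = 207987, q_3 = 45·287 + 11 = 12926 → 207987/12926
APPEND 40: p_4 = 40·207987 + 4618 = 8324098, q_4 = 40·12926 + 287 = 517327 → 8324098/517327
APPEND 38: p_5 = 38·8324098 + 207987 = 316523711, q_5 = 38·517327 + 12926 = 19671352 → 316523711/19671352
APPEND 21: p_6 = 21·316523711 + 8324098 = 6655322029, q_6 = 21·19671352 + 517327 = 413615719 → 6655322029/413615719
APPEND 26: p_7 = 26·6655322029 + 316523711 = 173354896465, q_7 = 26·413615719 + 19671352 = 10773680046 → 173354896465/10773680046
APPEND 46: p_8 = 46·173354896465 + 6655322029 = 7980980559419, q_8 = 46·10773680046 + 413615719 = 496002897835 → 7980980559419/496002897835
APPEND 44: p_9 = 44·7980980559419 + 173354896465 = 351336499510901, q_9 = 44·496002897835 + 10773680046 = 21834901184786 → 351336499510901/21834901184786
APPEND 15: p_10 = 15·351336499510901 + 7980980559419 = 5278028473222934, q_10 = 15·21834901184786 + 496002897835 = 328019520669625 → 5278028473222934/328019520669625
APPEND 34: p_11 = 34·5278028473222934 + 351336499510901 = 179804304589090657, q_11 = 34·328019520669625 + 21834901184786 = 11174498603952036 → 179804304589090657/11174498603952036
APPEND 34: p_12 = 34·179804304589090657 + 5278028473222934 = 6118624384502305272, q_12 = 34·11174498603952036 + 328019520669625 = 380260972055038849 → 6118624384502305272/380260972055038849
APPEND 27: p_13 = 27·6118624384502305272 + 179804304589090657 = 165382662686151333001, q_13 = 27·380260972055038849 + 11174498603952036 = 10278220744090000959 → 165382662686151333001/10278220744090000959
APPEND 2: p_14 = 2·165382662686151333001 + 6118624384502305272 = 336883949756804971274, q_14 = 2·10278220744090000959 + 380260972055038849 = 20936702460235040767 → 336883949756804971274/20936702460235040767
APPEND 20: p_15 = 20·336883949756804971274 + 165382662686151333001 = 6903061657822250758481, q_15 = 20·20936702460235040767 + 10278220744090000959 = 429012269948790816299 → 6903061657822250758481/429012269948790816299
APPEND 20: p_16 = 20·6903061657822250758481 + 336883949756804971274 = 138398117106201820140894, q_16 = 20·429012269948790816299 + 20936702460235040767 = 8601182101436051366747 → 138398117106201820140894/8601182101436051366747
APPEND 20: p_17 = 20·138398117106201820140894 + 6903061657822250758481 = 2774865403781858653576361, q_17 = 20·8601182101436051366747 + 429012269948790816299 = 172452654298669818151239 → 2774865403781858653576361/172452654298669818151239
APPEND 19: p_18 = 19·2774865403781858653576361 + 138398117106201820140894 = 52860840788961516238091753, q_18 = 19·172452654298669818151239 + 8601182101436051366747 = 3285201613776162596240288 → 52860840788961516238091753/3285201613776162596240288

177/11
207987/12926
316523711/19671352
173354896465/10773680046
7980980559419/496002897835
351336499510901/21834901184786
5278028473222934/328019520669625
6118624384502305272/380260972055038849
165382662686151333001/10278220744090000959
138398117106201820140894/8601182101436051366747
52860840788961516238091753/3285201613776162596240288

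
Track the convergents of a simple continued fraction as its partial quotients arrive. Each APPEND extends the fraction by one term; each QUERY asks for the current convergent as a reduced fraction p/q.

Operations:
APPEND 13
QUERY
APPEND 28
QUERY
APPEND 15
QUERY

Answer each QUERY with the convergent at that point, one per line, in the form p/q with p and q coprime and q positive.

13/1
365/28
5488/421

APPEND 13: p_0 = 13·1 + 0 = 13, q_0 = 13·0 + 1 = 1 → 13/1
APPEND 28: p_1 = 28·13 + 1 = 365, q_1 = 28·1 + 0 = 28 → 365/28
APPEND 15: p_2 = 15·365 + 13 = 5488, q_2 = 15·28 + 1 = 421 → 5488/421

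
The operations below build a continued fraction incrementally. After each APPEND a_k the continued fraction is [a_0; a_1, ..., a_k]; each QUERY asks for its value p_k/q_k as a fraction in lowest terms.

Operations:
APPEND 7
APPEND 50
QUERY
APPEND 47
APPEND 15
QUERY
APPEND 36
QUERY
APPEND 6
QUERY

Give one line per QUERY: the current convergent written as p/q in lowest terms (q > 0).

APPEND 7: p_0 = 7·1 + 0 = 7, q_0 = 7·0 + 1 = 1 → 7/1
APPEND 50: p_1 = 50·7 + 1 = 351, q_1 = 50·1 + 0 = 50 → 351/50
APPEND 47: p_2 = 47·351 + 7 = 16504, q_2 = 47·50 + 1 = 2351 → 16504/2351
APPEND 15: p_3 = 15·16504 + 351 = 247911, q_3 = 15·2351 + 50 = 35315 → 247911/35315
APPEND 36: p_4 = 36·247911 + 16504 = 8941300, q_4 = 36·35315 + 2351 = 1273691 → 8941300/1273691
APPEND 6: p_5 = 6·8941300 + 247911 = 53895711, q_5 = 6·1273691 + 35315 = 7677461 → 53895711/7677461

351/50
247911/35315
8941300/1273691
53895711/7677461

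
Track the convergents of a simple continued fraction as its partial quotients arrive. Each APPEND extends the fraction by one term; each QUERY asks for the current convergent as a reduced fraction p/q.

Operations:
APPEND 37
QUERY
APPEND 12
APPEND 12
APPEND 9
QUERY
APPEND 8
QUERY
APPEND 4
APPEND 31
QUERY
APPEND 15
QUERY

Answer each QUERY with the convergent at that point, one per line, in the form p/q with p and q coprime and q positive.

APPEND 37: p_0 = 37·1 + 0 = 37, q_0 = 37·0 + 1 = 1 → 37/1
APPEND 12: p_1 = 12·37 + 1 = 445, q_1 = 12·1 + 0 = 12 → 445/12
APPEND 12: p_2 = 12·445 + 37 = 5377, q_2 = 12·12 + 1 = 145 → 5377/145
APPEND 9: p_3 = 9·5377 + 445 = 48838, q_3 = 9·145 + 12 = 1317 → 48838/1317
APPEND 8: p_4 = 8·48838 + 5377 = 396081, q_4 = 8·1317 + 145 = 10681 → 396081/10681
APPEND 4: p_5 = 4·396081 + 48838 = 1633162, q_5 = 4·10681 + 1317 = 44041 → 1633162/44041
APPEND 31: p_6 = 31·1633162 + 396081 = 51024103, q_6 = 31·44041 + 10681 = 1375952 → 51024103/1375952
APPEND 15: p_7 = 15·51024103 + 1633162 = 766994707, q_7 = 15·1375952 + 44041 = 20683321 → 766994707/20683321

37/1
48838/1317
396081/10681
51024103/1375952
766994707/20683321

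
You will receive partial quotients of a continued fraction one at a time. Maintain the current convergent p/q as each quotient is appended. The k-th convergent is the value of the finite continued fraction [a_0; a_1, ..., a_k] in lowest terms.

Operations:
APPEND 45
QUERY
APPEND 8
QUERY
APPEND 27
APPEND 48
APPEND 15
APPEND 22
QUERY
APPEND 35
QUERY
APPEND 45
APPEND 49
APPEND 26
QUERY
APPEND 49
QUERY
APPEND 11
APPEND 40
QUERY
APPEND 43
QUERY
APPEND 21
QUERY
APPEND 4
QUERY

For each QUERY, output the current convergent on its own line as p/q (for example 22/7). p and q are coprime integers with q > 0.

APPEND 45: p_0 = 45·1 + 0 = 45, q_0 = 45·0 + 1 = 1 → 45/1
APPEND 8: p_1 = 8·45 + 1 = 361, q_1 = 8·1 + 0 = 8 → 361/8
APPEND 27: p_2 = 27·361 + 45 = 9792, q_2 = 27·8 + 1 = 217 → 9792/217
APPEND 48: p_3 = 48·9792 + 361 = 470377, q_3 = 48·217 + 8 = 10424 → 470377/10424
APPEND 15: p_4 = 15·470377 + 9792 = 7065447, q_4 = 15·10424 + 217 = 156577 → 7065447/156577
APPEND 22: p_5 = 22·7065447 + 470377 = 155910211, q_5 = 22·156577 + 10424 = 3455118 → 155910211/3455118
APPEND 35: p_6 = 35·155910211 + 7065447 = 5463922832, q_6 = 35·3455118 + 156577 = 121085707 → 5463922832/121085707
APPEND 45: p_7 = 45·5463922832 + 155910211 = 246032437651, q_7 = 45·121085707 + 3455118 = 5452311933 → 246032437651/5452311933
APPEND 49: p_8 = 49·246032437651 + 5463922832 = 12061053367731, q_8 = 49·5452311933 + 121085707 = 267284370424 → 12061053367731/267284370424
APPEND 26: p_9 = 26·12061053367731 + 246032437651 = 313833419998657, q_9 = 26·267284370424 + 5452311933 = 6954845942957 → 313833419998657/6954845942957
APPEND 49: p_10 = 49·313833419998657 + 12061053367731 = 15389898633301924, q_10 = 49·6954845942957 + 267284370424 = 341054735575317 → 15389898633301924/341054735575317
APPEND 11: p_11 = 11·15389898633301924 + 313833419998657 = 169602718386319821, q_11 = 11·341054735575317 + 6954845942957 = 3758556937271444 → 169602718386319821/3758556937271444
APPEND 40: p_12 = 40·169602718386319821 + 15389898633301924 = 6799498634086094764, q_12 = 40·3758556937271444 + 341054735575317 = 150683332226433077 → 6799498634086094764/150683332226433077
APPEND 43: p_13 = 43·6799498634086094764 + 169602718386319821 = 292548043984088394673, q_13 = 43·150683332226433077 + 3758556937271444 = 6483141842673893755 → 292548043984088394673/6483141842673893755
APPEND 21: p_14 = 21·292548043984088394673 + 6799498634086094764 = 6150308422299942382897, q_14 = 21·6483141842673893755 + 150683332226433077 = 136296662028378201932 → 6150308422299942382897/136296662028378201932
APPEND 4: p_15 = 4·6150308422299942382897 + 292548043984088394673 = 24893781733183857926261, q_15 = 4·136296662028378201932 + 6483141842673893755 = 551669789956186701483 → 24893781733183857926261/551669789956186701483

45/1
361/8
155910211/3455118
5463922832/121085707
313833419998657/6954845942957
15389898633301924/341054735575317
6799498634086094764/150683332226433077
292548043984088394673/6483141842673893755
6150308422299942382897/136296662028378201932
24893781733183857926261/551669789956186701483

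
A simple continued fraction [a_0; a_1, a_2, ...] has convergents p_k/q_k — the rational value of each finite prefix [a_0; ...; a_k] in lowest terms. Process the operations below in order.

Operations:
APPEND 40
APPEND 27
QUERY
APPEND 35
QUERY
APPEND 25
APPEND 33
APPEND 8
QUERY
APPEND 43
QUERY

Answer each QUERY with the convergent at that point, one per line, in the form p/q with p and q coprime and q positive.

APPEND 40: p_0 = 40·1 + 0 = 40, q_0 = 40·0 + 1 = 1 → 40/1
APPEND 27: p_1 = 27·40 + 1 = 1081, q_1 = 27·1 + 0 = 27 → 1081/27
APPEND 35: p_2 = 35·1081 + 40 = 37875, q_2 = 35·27 + 1 = 946 → 37875/946
APPEND 25: p_3 = 25·37875 + 1081 = 947956, q_3 = 25·946 + 27 = 23677 → 947956/23677
APPEND 33: p_4 = 33·947956 + 37875 = 31320423, q_4 = 33·23677 + 946 = 782287 → 31320423/782287
APPEND 8: p_5 = 8·31320423 + 947956 = 251511340, q_5 = 8·782287 + 23677 = 6281973 → 251511340/6281973
APPEND 43: p_6 = 43·251511340 + 31320423 = 10846308043, q_6 = 43·6281973 + 782287 = 270907126 → 10846308043/270907126

1081/27
37875/946
251511340/6281973
10846308043/270907126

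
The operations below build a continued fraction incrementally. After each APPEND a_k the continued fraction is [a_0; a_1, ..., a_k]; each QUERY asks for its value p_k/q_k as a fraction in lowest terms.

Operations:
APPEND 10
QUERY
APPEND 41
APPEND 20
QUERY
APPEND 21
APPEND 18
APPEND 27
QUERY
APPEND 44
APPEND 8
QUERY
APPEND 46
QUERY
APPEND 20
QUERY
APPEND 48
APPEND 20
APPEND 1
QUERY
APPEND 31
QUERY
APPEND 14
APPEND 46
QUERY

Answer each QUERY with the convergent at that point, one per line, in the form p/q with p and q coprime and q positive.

10/1
8230/821
84590577/8438501
29885486225/2981286029
1378457478306/137510763275
27599035052345/2753196551529
27876373974860531/2780863046521536
890717835055546126/88855326543452485
575795316813670835696/57439605320666843481

APPEND 10: p_0 = 10·1 + 0 = 10, q_0 = 10·0 + 1 = 1 → 10/1
APPEND 41: p_1 = 41·10 + 1 = 411, q_1 = 41·1 + 0 = 41 → 411/41
APPEND 20: p_2 = 20·411 + 10 = 8230, q_2 = 20·41 + 1 = 821 → 8230/821
APPEND 21: p_3 = 21·8230 + 411 = 173241, q_3 = 21·821 + 41 = 17282 → 173241/17282
APPEND 18: p_4 = 18·173241 + 8230 = 3126568, q_4 = 18·17282 + 821 = 311897 → 3126568/311897
APPEND 27: p_5 = 27·3126568 + 173241 = 84590577, q_5 = 27·311897 + 17282 = 8438501 → 84590577/8438501
APPEND 44: p_6 = 44·84590577 + 3126568 = 3725111956, q_6 = 44·8438501 + 311897 = 371605941 → 3725111956/371605941
APPEND 8: p_7 = 8·3725111956 + 84590577 = 29885486225, q_7 = 8·371605941 + 8438501 = 2981286029 → 29885486225/2981286029
APPEND 46: p_8 = 46·29885486225 + 3725111956 = 1378457478306, q_8 = 46·2981286029 + 371605941 = 137510763275 → 1378457478306/137510763275
APPEND 20: p_9 = 20·1378457478306 + 29885486225 = 27599035052345, q_9 = 20·137510763275 + 2981286029 = 2753196551529 → 27599035052345/2753196551529
APPEND 48: p_10 = 48·27599035052345 + 1378457478306 = 1326132139990866, q_10 = 48·2753196551529 + 137510763275 = 132290945236667 → 1326132139990866/132290945236667
APPEND 20: p_11 = 20·1326132139990866 + 27599035052345 = 26550241834869665, q_11 = 20·132290945236667 + 2753196551529 = 2648572101284869 → 26550241834869665/2648572101284869
APPEND 1: p_12 = 1·26550241834869665 + 1326132139990866 = 27876373974860531, q_12 = 1·2648572101284869 + 132290945236667 = 2780863046521536 → 27876373974860531/2780863046521536
APPEND 31: p_13 = 31·27876373974860531 + 26550241834869665 = 890717835055546126, q_13 = 31·2780863046521536 + 2648572101284869 = 88855326543452485 → 890717835055546126/88855326543452485
APPEND 14: p_14 = 14·890717835055546126 + 27876373974860531 = 12497926064752506295, q_14 = 14·88855326543452485 + 2780863046521536 = 1246755434654856326 → 12497926064752506295/1246755434654856326
APPEND 46: p_15 = 46·12497926064752506295 + 890717835055546126 = 575795316813670835696, q_15 = 46·1246755434654856326 + 88855326543452485 = 57439605320666843481 → 575795316813670835696/57439605320666843481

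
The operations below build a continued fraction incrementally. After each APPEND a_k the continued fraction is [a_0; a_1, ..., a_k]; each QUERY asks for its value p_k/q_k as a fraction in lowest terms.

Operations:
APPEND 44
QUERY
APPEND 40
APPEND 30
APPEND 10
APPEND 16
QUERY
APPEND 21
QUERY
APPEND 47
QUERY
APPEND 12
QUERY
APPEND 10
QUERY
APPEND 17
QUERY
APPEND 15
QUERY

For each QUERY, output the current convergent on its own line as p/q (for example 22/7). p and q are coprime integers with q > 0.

44/1
8540890/194001
179889191/4086071
8463332867/192239338
101739883595/2310958127
1025862168817/23301820608
17541396753484/398441908463
264146813471077/5999930447553

APPEND 44: p_0 = 44·1 + 0 = 44, q_0 = 44·0 + 1 = 1 → 44/1
APPEND 40: p_1 = 40·44 + 1 = 1761, q_1 = 40·1 + 0 = 40 → 1761/40
APPEND 30: p_2 = 30·1761 + 44 = 52874, q_2 = 30·40 + 1 = 1201 → 52874/1201
APPEND 10: p_3 = 10·52874 + 1761 = 530501, q_3 = 10·1201 + 40 = 12050 → 530501/12050
APPEND 16: p_4 = 16·530501 + 52874 = 8540890, q_4 = 16·12050 + 1201 = 194001 → 8540890/194001
APPEND 21: p_5 = 21·8540890 + 530501 = 179889191, q_5 = 21·194001 + 12050 = 4086071 → 179889191/4086071
APPEND 47: p_6 = 47·179889191 + 8540890 = 8463332867, q_6 = 47·4086071 + 194001 = 192239338 → 8463332867/192239338
APPEND 12: p_7 = 12·8463332867 + 179889191 = 101739883595, q_7 = 12·192239338 + 4086071 = 2310958127 → 101739883595/2310958127
APPEND 10: p_8 = 10·101739883595 + 8463332867 = 1025862168817, q_8 = 10·2310958127 + 192239338 = 23301820608 → 1025862168817/23301820608
APPEND 17: p_9 = 17·1025862168817 + 101739883595 = 17541396753484, q_9 = 17·23301820608 + 2310958127 = 398441908463 → 17541396753484/398441908463
APPEND 15: p_10 = 15·17541396753484 + 1025862168817 = 264146813471077, q_10 = 15·398441908463 + 23301820608 = 5999930447553 → 264146813471077/5999930447553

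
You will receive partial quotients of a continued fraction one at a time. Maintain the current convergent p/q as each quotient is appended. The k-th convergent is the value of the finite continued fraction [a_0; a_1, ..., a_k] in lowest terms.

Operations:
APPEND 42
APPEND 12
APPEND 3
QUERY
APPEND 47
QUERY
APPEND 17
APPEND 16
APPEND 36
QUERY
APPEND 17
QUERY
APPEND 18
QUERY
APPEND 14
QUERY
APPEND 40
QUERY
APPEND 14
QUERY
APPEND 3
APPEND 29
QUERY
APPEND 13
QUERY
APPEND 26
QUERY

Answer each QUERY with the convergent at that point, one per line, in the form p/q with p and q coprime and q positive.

APPEND 42: p_0 = 42·1 + 0 = 42, q_0 = 42·0 + 1 = 1 → 42/1
APPEND 12: p_1 = 12·42 + 1 = 505, q_1 = 12·1 + 0 = 12 → 505/12
APPEND 3: p_2 = 3·505 + 42 = 1557, q_2 = 3·12 + 1 = 37 → 1557/37
APPEND 47: p_3 = 47·1557 + 505 = 73684, q_3 = 47·37 + 12 = 1751 → 73684/1751
APPEND 17: p_4 = 17·73684 + 1557 = 1254185, q_4 = 17·1751 + 37 = 29804 → 1254185/29804
APPEND 16: p_5 = 16·1254185 + 73684 = 20140644, q_5 = 16·29804 + 1751 = 478615 → 20140644/478615
APPEND 36: p_6 = 36·20140644 + 1254185 = 726317369, q_6 = 36·478615 + 29804 = 17259944 → 726317369/17259944
APPEND 17: p_7 = 17·726317369 + 20140644 = 12367535917, q_7 = 17·17259944 + 478615 = 293897663 → 12367535917/293897663
APPEND 18: p_8 = 18·12367535917 + 726317369 = 223341963875, q_8 = 18·293897663 + 17259944 = 5307417878 → 223341963875/5307417878
APPEND 14: p_9 = 14·223341963875 + 12367535917 = 3139155030167, q_9 = 14·5307417878 + 293897663 = 74597747955 → 3139155030167/74597747955
APPEND 40: p_10 = 40·3139155030167 + 223341963875 = 125789543170555, q_10 = 40·74597747955 + 5307417878 = 2989217336078 → 125789543170555/2989217336078
APPEND 14: p_11 = 14·125789543170555 + 3139155030167 = 1764192759417937, q_11 = 14·2989217336078 + 74597747955 = 41923640453047 → 1764192759417937/41923640453047
APPEND 3: p_12 = 3·1764192759417937 + 125789543170555 = 5418367821424366, q_12 = 3·41923640453047 + 2989217336078 = 128760138695219 → 5418367821424366/128760138695219
APPEND 29: p_13 = 29·5418367821424366 + 1764192759417937 = 158896859580724551, q_13 = 29·128760138695219 + 41923640453047 = 3775967662614398 → 158896859580724551/3775967662614398
APPEND 13: p_14 = 13·158896859580724551 + 5418367821424366 = 2071077542370843529, q_14 = 13·3775967662614398 + 128760138695219 = 49216339752682393 → 2071077542370843529/49216339752682393
APPEND 26: p_15 = 26·2071077542370843529 + 158896859580724551 = 54006912961222656305, q_15 = 26·49216339752682393 + 3775967662614398 = 1283400801232356616 → 54006912961222656305/1283400801232356616

1557/37
73684/1751
726317369/17259944
12367535917/293897663
223341963875/5307417878
3139155030167/74597747955
125789543170555/2989217336078
1764192759417937/41923640453047
158896859580724551/3775967662614398
2071077542370843529/49216339752682393
54006912961222656305/1283400801232356616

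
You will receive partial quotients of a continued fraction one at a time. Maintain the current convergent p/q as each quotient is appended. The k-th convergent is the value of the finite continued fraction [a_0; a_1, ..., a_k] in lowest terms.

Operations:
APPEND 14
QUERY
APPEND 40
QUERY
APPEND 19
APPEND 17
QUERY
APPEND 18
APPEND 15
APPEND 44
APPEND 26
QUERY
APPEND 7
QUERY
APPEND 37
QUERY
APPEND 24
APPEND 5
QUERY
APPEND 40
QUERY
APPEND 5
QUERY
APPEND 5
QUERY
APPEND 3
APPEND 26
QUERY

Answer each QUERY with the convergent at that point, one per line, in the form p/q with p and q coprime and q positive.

14/1
561/40
182002/12977
56743073799/4045861412
399382039330/28476504239
14833878529009/1057676518255
1796896212206739/128121241230050
72232260955005106/5150262362144359
362958200987232269/25879433051951845
1887023265891166451/134547427621903584
158511751231070188623/11302112041481131106

APPEND 14: p_0 = 14·1 + 0 = 14, q_0 = 14·0 + 1 = 1 → 14/1
APPEND 40: p_1 = 40·14 + 1 = 561, q_1 = 40·1 + 0 = 40 → 561/40
APPEND 19: p_2 = 19·561 + 14 = 10673, q_2 = 19·40 + 1 = 761 → 10673/761
APPEND 17: p_3 = 17·10673 + 561 = 182002, q_3 = 17·761 + 40 = 12977 → 182002/12977
APPEND 18: p_4 = 18·182002 + 10673 = 3286709, q_4 = 18·12977 + 761 = 234347 → 3286709/234347
APPEND 15: p_5 = 15·3286709 + 182002 = 49482637, q_5 = 15·234347 + 12977 = 3528182 → 49482637/3528182
APPEND 44: p_6 = 44·49482637 + 3286709 = 2180522737, q_6 = 44·3528182 + 234347 = 155474355 → 2180522737/155474355
APPEND 26: p_7 = 26·2180522737 + 49482637 = 56743073799, q_7 = 26·155474355 + 3528182 = 4045861412 → 56743073799/4045861412
APPEND 7: p_8 = 7·56743073799 + 2180522737 = 399382039330, q_8 = 7·4045861412 + 155474355 = 28476504239 → 399382039330/28476504239
APPEND 37: p_9 = 37·399382039330 + 56743073799 = 14833878529009, q_9 = 37·28476504239 + 4045861412 = 1057676518255 → 14833878529009/1057676518255
APPEND 24: p_10 = 24·14833878529009 + 399382039330 = 356412466735546, q_10 = 24·1057676518255 + 28476504239 = 25412712942359 → 356412466735546/25412712942359
APPEND 5: p_11 = 5·356412466735546 + 14833878529009 = 1796896212206739, q_11 = 5·25412712942359 + 1057676518255 = 128121241230050 → 1796896212206739/128121241230050
APPEND 40: p_12 = 40·1796896212206739 + 356412466735546 = 72232260955005106, q_12 = 40·128121241230050 + 25412712942359 = 5150262362144359 → 72232260955005106/5150262362144359
APPEND 5: p_13 = 5·72232260955005106 + 1796896212206739 = 362958200987232269, q_13 = 5·5150262362144359 + 128121241230050 = 25879433051951845 → 362958200987232269/25879433051951845
APPEND 5: p_14 = 5·362958200987232269 + 72232260955005106 = 1887023265891166451, q_14 = 5·25879433051951845 + 5150262362144359 = 134547427621903584 → 1887023265891166451/134547427621903584
APPEND 3: p_15 = 3·1887023265891166451 + 362958200987232269 = 6024027998660731622, q_15 = 3·134547427621903584 + 25879433051951845 = 429521715917662597 → 6024027998660731622/429521715917662597
APPEND 26: p_16 = 26·6024027998660731622 + 1887023265891166451 = 158511751231070188623, q_16 = 26·429521715917662597 + 134547427621903584 = 11302112041481131106 → 158511751231070188623/11302112041481131106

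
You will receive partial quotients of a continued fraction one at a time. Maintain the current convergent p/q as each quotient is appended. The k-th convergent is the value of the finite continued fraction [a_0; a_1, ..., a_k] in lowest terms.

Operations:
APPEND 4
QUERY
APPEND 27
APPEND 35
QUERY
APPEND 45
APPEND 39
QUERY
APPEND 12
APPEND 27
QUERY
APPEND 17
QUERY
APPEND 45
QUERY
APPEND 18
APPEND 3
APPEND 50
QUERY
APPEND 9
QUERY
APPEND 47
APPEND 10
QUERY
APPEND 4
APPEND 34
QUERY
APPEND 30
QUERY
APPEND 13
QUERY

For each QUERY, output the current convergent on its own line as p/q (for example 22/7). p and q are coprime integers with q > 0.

APPEND 4: p_0 = 4·1 + 0 = 4, q_0 = 4·0 + 1 = 1 → 4/1
APPEND 27: p_1 = 27·4 + 1 = 109, q_1 = 27·1 + 0 = 27 → 109/27
APPEND 35: p_2 = 35·109 + 4 = 3819, q_2 = 35·27 + 1 = 946 → 3819/946
APPEND 45: p_3 = 45·3819 + 109 = 171964, q_3 = 45·946 + 27 = 42597 → 171964/42597
APPEND 39: p_4 = 39·171964 + 3819 = 6710415, q_4 = 39·42597 + 946 = 1662229 → 6710415/1662229
APPEND 12: p_5 = 12·6710415 + 171964 = 80696944, q_5 = 12·1662229 + 42597 = 19989345 → 80696944/19989345
APPEND 27: p_6 = 27·80696944 + 6710415 = 2185527903, q_6 = 27·19989345 + 1662229 = 541374544 → 2185527903/541374544
APPEND 17: p_7 = 17·2185527903 + 80696944 = 37234671295, q_7 = 17·541374544 + 19989345 = 9223356593 → 37234671295/9223356593
APPEND 45: p_8 = 45·37234671295 + 2185527903 = 1677745736178, q_8 = 45·9223356593 + 541374544 = 415592421229 → 1677745736178/415592421229
APPEND 18: p_9 = 18·1677745736178 + 37234671295 = 30236657922499, q_9 = 18·415592421229 + 9223356593 = 7489886938715 → 30236657922499/7489886938715
APPEND 3: p_10 = 3·30236657922499 + 1677745736178 = 92387719503675, q_10 = 3·7489886938715 + 415592421229 = 22885253237374 → 92387719503675/22885253237374
APPEND 50: p_11 = 50·92387719503675 + 30236657922499 = 4649622633106249, q_11 = 50·22885253237374 + 7489886938715 = 1151752548807415 → 4649622633106249/1151752548807415
APPEND 9: p_12 = 9·4649622633106249 + 92387719503675 = 41938991417459916, q_12 = 9·1151752548807415 + 22885253237374 = 10388658192504109 → 41938991417459916/10388658192504109
APPEND 47: p_13 = 47·41938991417459916 + 4649622633106249 = 1975782219253722301, q_13 = 47·10388658192504109 + 1151752548807415 = 489418687596500538 → 1975782219253722301/489418687596500538
APPEND 10: p_14 = 10·1975782219253722301 + 41938991417459916 = 19799761183954682926, q_14 = 10·489418687596500538 + 10388658192504109 = 4904575534157509489 → 19799761183954682926/4904575534157509489
APPEND 4: p_15 = 4·19799761183954682926 + 1975782219253722301 = 81174826955072454005, q_15 = 4·4904575534157509489 + 489418687596500538 = 20107720824226538494 → 81174826955072454005/20107720824226538494
APPEND 34: p_16 = 34·81174826955072454005 + 19799761183954682926 = 2779743877656418119096, q_16 = 34·20107720824226538494 + 4904575534157509489 = 688567083557859818285 → 2779743877656418119096/688567083557859818285
APPEND 30: p_17 = 30·2779743877656418119096 + 81174826955072454005 = 83473491156647616026885, q_17 = 30·688567083557859818285 + 20107720824226538494 = 20677120227560021087044 → 83473491156647616026885/20677120227560021087044
APPEND 13: p_18 = 13·83473491156647616026885 + 2779743877656418119096 = 1087935128914075426468601, q_18 = 13·20677120227560021087044 + 688567083557859818285 = 269491130041838133949857 → 1087935128914075426468601/269491130041838133949857

4/1
3819/946
6710415/1662229
2185527903/541374544
37234671295/9223356593
1677745736178/415592421229
4649622633106249/1151752548807415
41938991417459916/10388658192504109
19799761183954682926/4904575534157509489
2779743877656418119096/688567083557859818285
83473491156647616026885/20677120227560021087044
1087935128914075426468601/269491130041838133949857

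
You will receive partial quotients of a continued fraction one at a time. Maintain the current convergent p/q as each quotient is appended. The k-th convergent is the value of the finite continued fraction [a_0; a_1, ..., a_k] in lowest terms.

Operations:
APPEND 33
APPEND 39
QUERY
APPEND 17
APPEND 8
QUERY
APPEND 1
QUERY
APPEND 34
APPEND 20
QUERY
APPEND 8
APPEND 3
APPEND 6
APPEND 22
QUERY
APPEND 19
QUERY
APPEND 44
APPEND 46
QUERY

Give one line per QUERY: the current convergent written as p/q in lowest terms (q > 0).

1288/39
176720/5351
198649/6015
138814369/4203235
488906966775/14803877216
9311296723961/281941765593
18877865586492675/571613053677761

APPEND 33: p_0 = 33·1 + 0 = 33, q_0 = 33·0 + 1 = 1 → 33/1
APPEND 39: p_1 = 39·33 + 1 = 1288, q_1 = 39·1 + 0 = 39 → 1288/39
APPEND 17: p_2 = 17·1288 + 33 = 21929, q_2 = 17·39 + 1 = 664 → 21929/664
APPEND 8: p_3 = 8·21929 + 1288 = 176720, q_3 = 8·664 + 39 = 5351 → 176720/5351
APPEND 1: p_4 = 1·176720 + 21929 = 198649, q_4 = 1·5351 + 664 = 6015 → 198649/6015
APPEND 34: p_5 = 34·198649 + 176720 = 6930786, q_5 = 34·6015 + 5351 = 209861 → 6930786/209861
APPEND 20: p_6 = 20·6930786 + 198649 = 138814369, q_6 = 20·209861 + 6015 = 4203235 → 138814369/4203235
APPEND 8: p_7 = 8·138814369 + 6930786 = 1117445738, q_7 = 8·4203235 + 209861 = 33835741 → 1117445738/33835741
APPEND 3: p_8 = 3·1117445738 + 138814369 = 3491151583, q_8 = 3·33835741 + 4203235 = 105710458 → 3491151583/105710458
APPEND 6: p_9 = 6·3491151583 + 1117445738 = 22064355236, q_9 = 6·105710458 + 33835741 = 668098489 → 22064355236/668098489
APPEND 22: p_10 = 22·22064355236 + 3491151583 = 488906966775, q_10 = 22·668098489 + 105710458 = 14803877216 → 488906966775/14803877216
APPEND 19: p_11 = 19·488906966775 + 22064355236 = 9311296723961, q_11 = 19·14803877216 + 668098489 = 281941765593 → 9311296723961/281941765593
APPEND 44: p_12 = 44·9311296723961 + 488906966775 = 410185962821059, q_12 = 44·281941765593 + 14803877216 = 12420241563308 → 410185962821059/12420241563308
APPEND 46: p_13 = 46·410185962821059 + 9311296723961 = 18877865586492675, q_13 = 46·12420241563308 + 281941765593 = 571613053677761 → 18877865586492675/571613053677761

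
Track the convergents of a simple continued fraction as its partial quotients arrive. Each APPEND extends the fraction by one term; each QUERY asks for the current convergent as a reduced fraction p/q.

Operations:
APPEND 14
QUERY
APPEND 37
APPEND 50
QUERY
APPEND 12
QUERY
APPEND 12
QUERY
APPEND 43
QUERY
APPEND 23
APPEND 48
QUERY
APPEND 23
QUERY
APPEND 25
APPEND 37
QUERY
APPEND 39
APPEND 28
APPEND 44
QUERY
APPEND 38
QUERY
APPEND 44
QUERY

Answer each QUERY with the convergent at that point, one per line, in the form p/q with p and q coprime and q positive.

14/1
25964/1851
312087/22249
3771008/268839
162465431/11582326
179705309639/12811374502
4136962597618/294928275883
3837476461850911/273577604324232
184829323034064557078/13176670634258464833
7027711537972823217179/501012711231859653386
309404136993838286112954/22057735964836083213817

APPEND 14: p_0 = 14·1 + 0 = 14, q_0 = 14·0 + 1 = 1 → 14/1
APPEND 37: p_1 = 37·14 + 1 = 519, q_1 = 37·1 + 0 = 37 → 519/37
APPEND 50: p_2 = 50·519 + 14 = 25964, q_2 = 50·37 + 1 = 1851 → 25964/1851
APPEND 12: p_3 = 12·25964 + 519 = 312087, q_3 = 12·1851 + 37 = 22249 → 312087/22249
APPEND 12: p_4 = 12·312087 + 25964 = 3771008, q_4 = 12·22249 + 1851 = 268839 → 3771008/268839
APPEND 43: p_5 = 43·3771008 + 312087 = 162465431, q_5 = 43·268839 + 22249 = 11582326 → 162465431/11582326
APPEND 23: p_6 = 23·162465431 + 3771008 = 3740475921, q_6 = 23·11582326 + 268839 = 266662337 → 3740475921/266662337
APPEND 48: p_7 = 48·3740475921 + 162465431 = 179705309639, q_7 = 48·266662337 + 11582326 = 12811374502 → 179705309639/12811374502
APPEND 23: p_8 = 23·179705309639 + 3740475921 = 4136962597618, q_8 = 23·12811374502 + 266662337 = 294928275883 → 4136962597618/294928275883
APPEND 25: p_9 = 25·4136962597618 + 179705309639 = 103603770250089, q_9 = 25·294928275883 + 12811374502 = 7386018271577 → 103603770250089/7386018271577
APPEND 37: p_10 = 37·103603770250089 + 4136962597618 = 3837476461850911, q_10 = 37·7386018271577 + 294928275883 = 273577604324232 → 3837476461850911/273577604324232
APPEND 39: p_11 = 39·3837476461850911 + 103603770250089 = 149765185782435618, q_11 = 39·273577604324232 + 7386018271577 = 10676912586916625 → 149765185782435618/10676912586916625
APPEND 28: p_12 = 28·149765185782435618 + 3837476461850911 = 4197262678370048215, q_12 = 28·10676912586916625 + 273577604324232 = 299227130037989732 → 4197262678370048215/299227130037989732
APPEND 44: p_13 = 44·4197262678370048215 + 149765185782435618 = 184829323034064557078, q_13 = 44·299227130037989732 + 10676912586916625 = 13176670634258464833 → 184829323034064557078/13176670634258464833
APPEND 38: p_14 = 38·184829323034064557078 + 4197262678370048215 = 7027711537972823217179, q_14 = 38·13176670634258464833 + 299227130037989732 = 501012711231859653386 → 7027711537972823217179/501012711231859653386
APPEND 44: p_15 = 44·7027711537972823217179 + 184829323034064557078 = 309404136993838286112954, q_15 = 44·501012711231859653386 + 13176670634258464833 = 22057735964836083213817 → 309404136993838286112954/22057735964836083213817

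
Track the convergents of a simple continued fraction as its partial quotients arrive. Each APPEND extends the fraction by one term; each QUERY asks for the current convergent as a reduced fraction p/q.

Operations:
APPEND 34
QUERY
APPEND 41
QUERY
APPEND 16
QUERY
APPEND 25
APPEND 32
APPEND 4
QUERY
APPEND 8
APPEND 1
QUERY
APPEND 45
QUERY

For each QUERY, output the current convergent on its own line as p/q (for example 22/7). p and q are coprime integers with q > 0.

APPEND 34: p_0 = 34·1 + 0 = 34, q_0 = 34·0 + 1 = 1 → 34/1
APPEND 41: p_1 = 41·34 + 1 = 1395, q_1 = 41·1 + 0 = 41 → 1395/41
APPEND 16: p_2 = 16·1395 + 34 = 22354, q_2 = 16·41 + 1 = 657 → 22354/657
APPEND 25: p_3 = 25·22354 + 1395 = 560245, q_3 = 25·657 + 41 = 16466 → 560245/16466
APPEND 32: p_4 = 32·560245 + 22354 = 17950194, q_4 = 32·16466 + 657 = 527569 → 17950194/527569
APPEND 4: p_5 = 4·17950194 + 560245 = 72361021, q_5 = 4·527569 + 16466 = 2126742 → 72361021/2126742
APPEND 8: p_6 = 8·72361021 + 17950194 = 596838362, q_6 = 8·2126742 + 527569 = 17541505 → 596838362/17541505
APPEND 1: p_7 = 1·596838362 + 72361021 = 669199383, q_7 = 1·17541505 + 2126742 = 19668247 → 669199383/19668247
APPEND 45: p_8 = 45·669199383 + 596838362 = 30710810597, q_8 = 45·19668247 + 17541505 = 902612620 → 30710810597/902612620

34/1
1395/41
22354/657
72361021/2126742
669199383/19668247
30710810597/902612620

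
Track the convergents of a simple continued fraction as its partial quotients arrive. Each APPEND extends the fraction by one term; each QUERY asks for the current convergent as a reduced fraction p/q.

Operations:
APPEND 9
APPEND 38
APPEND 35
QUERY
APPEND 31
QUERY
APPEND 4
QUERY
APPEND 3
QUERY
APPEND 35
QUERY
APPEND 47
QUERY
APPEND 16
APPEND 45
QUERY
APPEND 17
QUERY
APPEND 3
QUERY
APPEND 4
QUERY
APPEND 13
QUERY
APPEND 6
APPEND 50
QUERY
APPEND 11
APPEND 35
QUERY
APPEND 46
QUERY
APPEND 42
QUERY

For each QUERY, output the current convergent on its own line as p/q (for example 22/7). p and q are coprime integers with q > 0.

12014/1331
372777/41299
1503122/166527
4882143/540880
172378127/19097327
8106654112/898115249
5852654630467/648400474244
99625007561858/11037197003459
304727677316041/33759991484621
1318535716826022/146077162941943
17445691996054327/1932763109729880
5317080076653653527/589065554175791030
2056102653657570580862/227790296865601580385
94639315941779130060433/10484845119569427720263
3976907372208381033119048/440591285318781565831431

APPEND 9: p_0 = 9·1 + 0 = 9, q_0 = 9·0 + 1 = 1 → 9/1
APPEND 38: p_1 = 38·9 + 1 = 343, q_1 = 38·1 + 0 = 38 → 343/38
APPEND 35: p_2 = 35·343 + 9 = 12014, q_2 = 35·38 + 1 = 1331 → 12014/1331
APPEND 31: p_3 = 31·12014 + 343 = 372777, q_3 = 31·1331 + 38 = 41299 → 372777/41299
APPEND 4: p_4 = 4·372777 + 12014 = 1503122, q_4 = 4·41299 + 1331 = 166527 → 1503122/166527
APPEND 3: p_5 = 3·1503122 + 372777 = 4882143, q_5 = 3·166527 + 41299 = 540880 → 4882143/540880
APPEND 35: p_6 = 35·4882143 + 1503122 = 172378127, q_6 = 35·540880 + 166527 = 19097327 → 172378127/19097327
APPEND 47: p_7 = 47·172378127 + 4882143 = 8106654112, q_7 = 47·19097327 + 540880 = 898115249 → 8106654112/898115249
APPEND 16: p_8 = 16·8106654112 + 172378127 = 129878843919, q_8 = 16·898115249 + 19097327 = 14388941311 → 129878843919/14388941311
APPEND 45: p_9 = 45·129878843919 + 8106654112 = 5852654630467, q_9 = 45·14388941311 + 898115249 = 648400474244 → 5852654630467/648400474244
APPEND 17: p_10 = 17·5852654630467 + 129878843919 = 99625007561858, q_10 = 17·648400474244 + 14388941311 = 11037197003459 → 99625007561858/11037197003459
APPEND 3: p_11 = 3·99625007561858 + 5852654630467 = 304727677316041, q_11 = 3·11037197003459 + 648400474244 = 33759991484621 → 304727677316041/33759991484621
APPEND 4: p_12 = 4·304727677316041 + 99625007561858 = 1318535716826022, q_12 = 4·33759991484621 + 11037197003459 = 146077162941943 → 1318535716826022/146077162941943
APPEND 13: p_13 = 13·1318535716826022 + 304727677316041 = 17445691996054327, q_13 = 13·146077162941943 + 33759991484621 = 1932763109729880 → 17445691996054327/1932763109729880
APPEND 6: p_14 = 6·17445691996054327 + 1318535716826022 = 105992687693151984, q_14 = 6·1932763109729880 + 146077162941943 = 11742655821321223 → 105992687693151984/11742655821321223
APPEND 50: p_15 = 50·105992687693151984 + 17445691996054327 = 5317080076653653527, q_15 = 50·11742655821321223 + 1932763109729880 = 589065554175791030 → 5317080076653653527/589065554175791030
APPEND 11: p_16 = 11·5317080076653653527 + 105992687693151984 = 58593873530883340781, q_16 = 11·589065554175791030 + 11742655821321223 = 6491463751755022553 → 58593873530883340781/6491463751755022553
APPEND 35: p_17 = 35·58593873530883340781 + 5317080076653653527 = 2056102653657570580862, q_17 = 35·6491463751755022553 + 589065554175791030 = 227790296865601580385 → 2056102653657570580862/227790296865601580385
APPEND 46: p_18 = 46·2056102653657570580862 + 58593873530883340781 = 94639315941779130060433, q_18 = 46·227790296865601580385 + 6491463751755022553 = 10484845119569427720263 → 94639315941779130060433/10484845119569427720263
APPEND 42: p_19 = 42·94639315941779130060433 + 2056102653657570580862 = 3976907372208381033119048, q_19 = 42·10484845119569427720263 + 227790296865601580385 = 440591285318781565831431 → 3976907372208381033119048/440591285318781565831431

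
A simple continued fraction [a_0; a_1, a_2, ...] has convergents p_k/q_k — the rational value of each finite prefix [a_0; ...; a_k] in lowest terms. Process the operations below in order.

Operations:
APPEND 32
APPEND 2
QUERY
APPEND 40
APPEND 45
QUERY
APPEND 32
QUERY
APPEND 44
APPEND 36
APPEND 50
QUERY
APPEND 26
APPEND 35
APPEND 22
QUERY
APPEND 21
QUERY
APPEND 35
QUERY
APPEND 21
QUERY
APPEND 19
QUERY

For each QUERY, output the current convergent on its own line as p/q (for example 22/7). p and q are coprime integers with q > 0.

65/2
118505/3647
3794792/116785
301117664353/9266918037
6047469946102504/186111327750123
127271397725780667/3916786528327385
4460546390348425849/137273639819208598
93798745595042723496/2886663222731707943
1786636712696160172273/54983874871721659515

APPEND 32: p_0 = 32·1 + 0 = 32, q_0 = 32·0 + 1 = 1 → 32/1
APPEND 2: p_1 = 2·32 + 1 = 65, q_1 = 2·1 + 0 = 2 → 65/2
APPEND 40: p_2 = 40·65 + 32 = 2632, q_2 = 40·2 + 1 = 81 → 2632/81
APPEND 45: p_3 = 45·2632 + 65 = 118505, q_3 = 45·81 + 2 = 3647 → 118505/3647
APPEND 32: p_4 = 32·118505 + 2632 = 3794792, q_4 = 32·3647 + 81 = 116785 → 3794792/116785
APPEND 44: p_5 = 44·3794792 + 118505 = 167089353, q_5 = 44·116785 + 3647 = 5142187 → 167089353/5142187
APPEND 36: p_6 = 36·167089353 + 3794792 = 6019011500, q_6 = 36·5142187 + 116785 = 185235517 → 6019011500/185235517
APPEND 50: p_7 = 50·6019011500 + 167089353 = 301117664353, q_7 = 50·185235517 + 5142187 = 9266918037 → 301117664353/9266918037
APPEND 26: p_8 = 26·301117664353 + 6019011500 = 7835078284678, q_8 = 26·9266918037 + 185235517 = 241125104479 → 7835078284678/241125104479
APPEND 35: p_9 = 35·7835078284678 + 301117664353 = 274528857628083, q_9 = 35·241125104479 + 9266918037 = 8448645574802 → 274528857628083/8448645574802
APPEND 22: p_10 = 22·274528857628083 + 7835078284678 = 6047469946102504, q_10 = 22·8448645574802 + 241125104479 = 186111327750123 → 6047469946102504/186111327750123
APPEND 21: p_11 = 21·6047469946102504 + 274528857628083 = 127271397725780667, q_11 = 21·186111327750123 + 8448645574802 = 3916786528327385 → 127271397725780667/3916786528327385
APPEND 35: p_12 = 35·127271397725780667 + 6047469946102504 = 4460546390348425849, q_12 = 35·3916786528327385 + 186111327750123 = 137273639819208598 → 4460546390348425849/137273639819208598
APPEND 21: p_13 = 21·4460546390348425849 + 127271397725780667 = 93798745595042723496, q_13 = 21·137273639819208598 + 3916786528327385 = 2886663222731707943 → 93798745595042723496/2886663222731707943
APPEND 19: p_14 = 19·93798745595042723496 + 4460546390348425849 = 1786636712696160172273, q_14 = 19·2886663222731707943 + 137273639819208598 = 54983874871721659515 → 1786636712696160172273/54983874871721659515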